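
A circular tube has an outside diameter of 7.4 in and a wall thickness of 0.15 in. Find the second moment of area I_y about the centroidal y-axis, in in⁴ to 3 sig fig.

I_y ≈ 22.5 in⁴

Break the section into simple shapes (no overlaps), measuring from the bottom-left corner of the bounding box.
Outer circle: ⌀7.4, A = 43.008 in², x = 3.7 in, Ī = 147.2 in⁴.
Bore (subtracted): ⌀7.1, A = 39.592 in², x = 3.7 in, Ī = 124.74 in⁴.
By symmetry the centroid is at mid-width, x̄ = 3.7 in.
All pieces are centred on the centroidal y-axis, so I = ΣĪ (holes subtracted) = 22.457 in⁴.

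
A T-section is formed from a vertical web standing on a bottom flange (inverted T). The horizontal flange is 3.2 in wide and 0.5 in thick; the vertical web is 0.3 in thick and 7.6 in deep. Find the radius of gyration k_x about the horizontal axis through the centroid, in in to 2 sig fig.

Break the section into simple shapes (no overlaps), measuring from the bottom-left corner of the bounding box.
Flange: 3.2 × 0.5, A = 1.6 in², y = 0.25 in, Ī = 0.03333 in⁴.
Web: 0.3 × 7.6, A = 2.28 in², y = 4.3 in, Ī = 10.97 in⁴.
Centroid: ȳ = ΣA·y / ΣA = 2.63 in.
Transfer each piece to the horizontal axis through the centroid using Ī + A·d² with d = y − 2.63:
  flange: d = -2.38 in → contributes +9.096 in⁴
  web: d = 1.67 in → contributes +17.33 in⁴
Total I = 26.43 in⁴.
Radius of gyration: k = √(I/A) = √(26.43 / 3.88) = 2.61 in.

k_x ≈ 2.6 in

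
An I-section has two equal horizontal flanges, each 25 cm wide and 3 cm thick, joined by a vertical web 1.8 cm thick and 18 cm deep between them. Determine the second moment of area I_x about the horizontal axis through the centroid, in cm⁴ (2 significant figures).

I_x ≈ 1.8 × 10⁴ cm⁴

Split into non-overlapping primitives; take the origin at the lower-left of the bounding box.
Bottom flange: 25 × 3, A = 75 cm², y = 1.5 cm, Ī = 56.25 cm⁴.
Web: 1.8 × 18, A = 32.4 cm², y = 12 cm, Ī = 874.8 cm⁴.
Top flange: 25 × 3, A = 75 cm², y = 22.5 cm, Ī = 56.25 cm⁴.
By symmetry the centroid is at mid-height, ȳ = 12 cm.
Transfer each piece to the horizontal axis through the centroid using Ī + A·d² with d = y − 12:
  bottom flange: d = -10.5 cm → contributes +8 325 cm⁴
  web: d = 0 cm → contributes +874.8 cm⁴
  top flange: d = 10.5 cm → contributes +8 325 cm⁴
Total I = 17 525 cm⁴.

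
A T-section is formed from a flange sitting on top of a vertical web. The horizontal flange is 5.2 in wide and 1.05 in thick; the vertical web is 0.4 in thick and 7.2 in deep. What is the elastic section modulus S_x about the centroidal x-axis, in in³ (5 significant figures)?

Split into non-overlapping primitives; take the origin at the lower-left of the bounding box.
Flange: 5.2 × 1.05, A = 5.46 in², y = 7.725 in, Ī = 0.5016375 in⁴.
Web: 0.4 × 7.2, A = 2.88 in², y = 3.6 in, Ī = 12.4416 in⁴.
Centroid: ȳ = ΣA·y / ΣA = 6.30054 in.
Transfer each piece to the centroidal x-axis using Ī + A·d² with d = y − 6.30054:
  flange: d = 1.42446 in → contributes +11.58046 in⁴
  web: d = -2.70054 in → contributes +33.44519 in⁴
Total I = 45.02565 in⁴.
Extreme fibre distance c = 6.30054 in; S = I/c = 7.146316 in³.

S_x ≈ 7.1463 in³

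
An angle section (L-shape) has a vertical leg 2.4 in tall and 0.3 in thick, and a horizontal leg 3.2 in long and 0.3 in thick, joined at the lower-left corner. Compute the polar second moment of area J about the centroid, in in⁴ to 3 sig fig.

J ≈ 2.41 in⁴

Treat the section as a set of non-overlapping primitives; coordinates are from the bounding-box lower-left.
Vertical leg: 0.3 × 2.4, A = 0.72 in², y = 1.2 in, Ī = 0.3456 in⁴.
Horizontal leg (remainder): 2.9 × 0.3, A = 0.87 in², y = 0.15 in, Ī = 0.006525 in⁴.
Centroid: ȳ = ΣA·y / ΣA = 0.62547 in.
Transfer each piece to the centroidal x-axis using Ī + A·d² with d = y − 0.62547:
  vertical leg: d = 0.57453 in → contributes +0.58326 in⁴
  horizontal leg (remainder): d = -0.47547 in → contributes +0.20321 in⁴
Total I = 0.78647 in⁴.
For the y-axis: x̄ = 1.0255 in.
Repeating about the centroidal y-axis gives I_y = 1.6237 in⁴.
Polar second moment: J = I_x + I_y = 2.4101 in⁴.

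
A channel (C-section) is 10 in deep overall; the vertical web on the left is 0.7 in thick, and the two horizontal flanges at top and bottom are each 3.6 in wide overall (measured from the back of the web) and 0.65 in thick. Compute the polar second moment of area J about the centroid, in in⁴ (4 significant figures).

J ≈ 151.7 in⁴

Treat the section as a set of non-overlapping primitives; coordinates are from the bounding-box lower-left.
Web: 0.7 × 10, A = 7 in², y = 5 in, Ī = 58.3333 in⁴.
Top flange (beyond web): 2.9 × 0.65, A = 1.885 in², y = 9.675 in, Ī = 0.0663677 in⁴.
Bottom flange (beyond web): 2.9 × 0.65, A = 1.885 in², y = 0.325 in, Ī = 0.0663677 in⁴.
By symmetry the centroid is at mid-height, ȳ = 5 in.
Transfer each piece to the centroidal x-axis using Ī + A·d² with d = y − 5:
  web: d = 0 in → contributes +58.3333 in⁴
  top flange (beyond web): d = 4.675 in → contributes +41.2642 in⁴
  bottom flange (beyond web): d = -4.675 in → contributes +41.2642 in⁴
Total I = 140.862 in⁴.
For the y-axis: x̄ = 0.980084 in.
Repeating about the centroidal y-axis gives I_y = 10.867 in⁴.
Polar second moment: J = I_x + I_y = 151.729 in⁴.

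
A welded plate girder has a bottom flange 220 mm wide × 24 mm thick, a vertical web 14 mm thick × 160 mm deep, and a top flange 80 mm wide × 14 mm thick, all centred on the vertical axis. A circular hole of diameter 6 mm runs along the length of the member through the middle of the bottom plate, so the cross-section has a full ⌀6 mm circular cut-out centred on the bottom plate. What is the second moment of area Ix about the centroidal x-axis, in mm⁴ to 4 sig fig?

Treat the section as a set of non-overlapping primitives; coordinates are from the bounding-box lower-left.
Bottom plate: 220 × 24, A = 5 280 mm², y = 12 mm, Ī = 253 440 mm⁴.
Web plate: 14 × 160, A = 2 240 mm², y = 104 mm, Ī = 4 778 667 mm⁴.
Top plate: 80 × 14, A = 1 120 mm², y = 191 mm, Ī = 18293.3 mm⁴.
Hole (subtracted): ⌀6, A = 28.2743 mm², y = 12 mm, Ī = 63.6173 mm⁴.
Centroid: ȳ = ΣA·y / ΣA = 59.2101 mm.
Transfer each piece to the centroidal x-axis using Ī + A·d² with d = y − 59.2101:
  bottom plate: d = -47.2101 mm → contributes +12 021 445 mm⁴
  web plate: d = 44.7899 mm → contributes +9 272 419 mm⁴
  top plate: d = 131.79 mm → contributes +19 471 115 mm⁴
  hole: d = -47.2101 mm → contributes −63081.1 mm⁴
Total I = 40 701 898 mm⁴.

Ix ≈ 4.070 × 10⁷ mm⁴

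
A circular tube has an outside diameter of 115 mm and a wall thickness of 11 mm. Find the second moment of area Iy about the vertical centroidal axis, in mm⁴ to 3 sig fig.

Iy ≈ 4.91 × 10⁶ mm⁴

Decompose the section into non-overlapping parts with the origin at the bottom-left of its bounding rectangle.
Outer circle: ⌀115, A = 10 387 mm², x = 57.5 mm, Ī = 8 585 414 mm⁴.
Bore (subtracted): ⌀93, A = 6792.9 mm², x = 57.5 mm, Ī = 3 671 992 mm⁴.
By symmetry the centroid is at mid-width, x̄ = 57.5 mm.
All pieces are centred on the vertical centroidal axis, so I = ΣĪ (holes subtracted) = 4 913 423 mm⁴.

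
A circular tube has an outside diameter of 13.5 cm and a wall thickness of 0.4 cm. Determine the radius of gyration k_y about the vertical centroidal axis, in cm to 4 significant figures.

Treat the section as a set of non-overlapping primitives; coordinates are from the bounding-box lower-left.
Outer circle: ⌀13.5, A = 143.139 cm², x = 6.75 cm, Ī = 1630.44 cm⁴.
Bore (subtracted): ⌀12.7, A = 126.677 cm², x = 6.75 cm, Ī = 1276.98 cm⁴.
By symmetry the centroid is at mid-width, x̄ = 6.75 cm.
All pieces are centred on the vertical centroidal axis, so I = ΣĪ (holes subtracted) = 353.459 cm⁴.
Radius of gyration: k = √(I/A) = √(353.459 / 16.4619) = 4.63371 cm.

k_y ≈ 4.634 cm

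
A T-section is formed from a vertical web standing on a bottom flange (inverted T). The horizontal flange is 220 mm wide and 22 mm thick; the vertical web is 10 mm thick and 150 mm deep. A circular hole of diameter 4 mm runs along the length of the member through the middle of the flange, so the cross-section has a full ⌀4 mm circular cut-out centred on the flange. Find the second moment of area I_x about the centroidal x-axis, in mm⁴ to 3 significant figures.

I_x ≈ 1.15 × 10⁷ mm⁴

Split into non-overlapping primitives; take the origin at the lower-left of the bounding box.
Flange: 220 × 22, A = 4 840 mm², y = 11 mm, Ī = 195 213 mm⁴.
Web: 10 × 150, A = 1 500 mm², y = 97 mm, Ī = 2 812 500 mm⁴.
Hole (subtracted): ⌀4, A = 12.566 mm², y = 11 mm, Ī = 12.566 mm⁴.
Centroid: ȳ = ΣA·y / ΣA = 31.387 mm.
Transfer each piece to the centroidal x-axis using Ī + A·d² with d = y − 31.387:
  flange: d = -20.387 mm → contributes +2 206 943 mm⁴
  web: d = 65.613 mm → contributes +9 270 017 mm⁴
  hole: d = -20.387 mm → contributes −5235.7 mm⁴
Total I = 11 471 725 mm⁴.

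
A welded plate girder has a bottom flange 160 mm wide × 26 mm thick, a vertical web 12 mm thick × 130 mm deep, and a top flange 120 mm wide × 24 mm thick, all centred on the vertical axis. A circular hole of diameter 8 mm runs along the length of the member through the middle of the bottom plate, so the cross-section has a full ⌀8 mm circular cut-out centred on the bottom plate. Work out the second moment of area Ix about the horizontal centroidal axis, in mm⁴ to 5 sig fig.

Ix ≈ 4.3507 × 10⁷ mm⁴

Treat the section as a set of non-overlapping primitives; coordinates are from the bounding-box lower-left.
Bottom plate: 160 × 26, A = 4 160 mm², y = 13 mm, Ī = 234346.7 mm⁴.
Web plate: 12 × 130, A = 1 560 mm², y = 91 mm, Ī = 2 197 000 mm⁴.
Top plate: 120 × 24, A = 2 880 mm², y = 168 mm, Ī = 138 240 mm⁴.
Hole (subtracted): ⌀8, A = 50.26548 mm², y = 13 mm, Ī = 201.0619 mm⁴.
Centroid: ȳ = ΣA·y / ΣA = 79.44417 mm.
Transfer each piece to the horizontal centroidal axis using Ī + A·d² with d = y − 79.44417:
  bottom plate: d = -66.44417 mm → contributes +18 600 029 mm⁴
  web plate: d = 11.55583 mm → contributes +2 405 318 mm⁴
  top plate: d = 88.55583 mm → contributes +22 723 590 mm⁴
  hole: d = -66.44417 mm → contributes −222114.5 mm⁴
Total I = 43 506 822 mm⁴.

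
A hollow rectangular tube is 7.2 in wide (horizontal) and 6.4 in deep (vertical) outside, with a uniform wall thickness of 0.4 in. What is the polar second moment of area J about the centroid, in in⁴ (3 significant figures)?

J ≈ 140 in⁴

Split into non-overlapping primitives; take the origin at the lower-left of the bounding box.
Outer rectangle: 7.2 × 6.4, A = 46.08 in², y = 3.2 in, Ī = 157.29 in⁴.
Inner void (subtracted): 6.4 × 5.6, A = 35.84 in², y = 3.2 in, Ī = 93.662 in⁴.
By symmetry the centroid is at mid-height, ȳ = 3.2 in.
All pieces are centred on the centroidal x-axis, so I = ΣĪ (holes subtracted) = 63.625 in⁴.
Repeating about the centroidal y-axis gives I_y = 76.732 in⁴.
Polar second moment: J = I_x + I_y = 140.36 in⁴.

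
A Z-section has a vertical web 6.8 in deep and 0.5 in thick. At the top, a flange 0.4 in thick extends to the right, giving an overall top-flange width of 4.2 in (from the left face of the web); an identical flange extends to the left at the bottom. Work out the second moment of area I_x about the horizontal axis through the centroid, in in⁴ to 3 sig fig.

I_x ≈ 43.5 in⁴

Split into non-overlapping primitives; take the origin at the lower-left of the bounding box.
Web: 0.5 × 6.8, A = 3.4 in², y = 3.4 in, Ī = 13.101 in⁴.
Top flange (beyond web): 3.7 × 0.4, A = 1.48 in², y = 6.6 in, Ī = 0.019733 in⁴.
Bottom flange (beyond web): 3.7 × 0.4, A = 1.48 in², y = 0.2 in, Ī = 0.019733 in⁴.
Centroid: ȳ = ΣA·y / ΣA = 3.4 in.
Transfer each piece to the horizontal axis through the centroid using Ī + A·d² with d = y − 3.4:
  web: d = 0 in → contributes +13.101 in⁴
  top flange (beyond web): d = 3.2 in → contributes +15.175 in⁴
  bottom flange (beyond web): d = -3.2 in → contributes +15.175 in⁴
Total I = 43.451 in⁴.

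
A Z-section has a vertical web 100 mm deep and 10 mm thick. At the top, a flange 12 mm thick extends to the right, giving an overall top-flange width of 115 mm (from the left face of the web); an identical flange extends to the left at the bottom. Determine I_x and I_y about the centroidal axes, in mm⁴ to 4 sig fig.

I_x ≈ 5.742 × 10⁶ mm⁴, I_y ≈ 1.066 × 10⁷ mm⁴

Break the section into simple shapes (no overlaps), measuring from the bottom-left corner of the bounding box.
Web: 10 × 100, A = 1 000 mm², y = 50 mm, Ī = 833 333 mm⁴.
Top flange (beyond web): 105 × 12, A = 1 260 mm², y = 94 mm, Ī = 15 120 mm⁴.
Bottom flange (beyond web): 105 × 12, A = 1 260 mm², y = 6 mm, Ī = 15 120 mm⁴.
Centroid: ȳ = ΣA·y / ΣA = 50 mm.
Transfer each piece to the centroidal x-axis using Ī + A·d² with d = y − 50:
  web: d = 0 mm → contributes +833 333 mm⁴
  top flange (beyond web): d = 44 mm → contributes +2 454 480 mm⁴
  bottom flange (beyond web): d = -44 mm → contributes +2 454 480 mm⁴
Total I = 5 742 293 mm⁴.
For the y-axis: x̄ = 110 mm.
Repeating about the centroidal y-axis gives I_y = 10 655 333 mm⁴.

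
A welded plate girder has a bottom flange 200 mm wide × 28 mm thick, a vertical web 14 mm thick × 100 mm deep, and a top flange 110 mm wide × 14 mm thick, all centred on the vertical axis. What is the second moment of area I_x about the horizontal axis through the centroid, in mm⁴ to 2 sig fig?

Split into non-overlapping primitives; take the origin at the lower-left of the bounding box.
Bottom plate: 200 × 28, A = 5 600 mm², y = 14 mm, Ī = 365 867 mm⁴.
Web plate: 14 × 100, A = 1 400 mm², y = 78 mm, Ī = 1 166 667 mm⁴.
Top plate: 110 × 14, A = 1 540 mm², y = 135 mm, Ī = 25 153 mm⁴.
Centroid: ȳ = ΣA·y / ΣA = 46.31 mm.
Transfer each piece to the horizontal axis through the centroid using Ī + A·d² with d = y − 46.31:
  bottom plate: d = -32.31 mm → contributes +6 212 443 mm⁴
  web plate: d = 31.69 mm → contributes +2 572 494 mm⁴
  top plate: d = 88.69 mm → contributes +12 138 261 mm⁴
Total I = 20 923 198 mm⁴.

I_x ≈ 2.1 × 10⁷ mm⁴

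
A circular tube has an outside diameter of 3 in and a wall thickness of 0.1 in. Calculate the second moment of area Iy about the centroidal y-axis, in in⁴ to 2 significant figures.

Split into non-overlapping primitives; take the origin at the lower-left of the bounding box.
Outer circle: ⌀3, A = 7.069 in², x = 1.5 in, Ī = 3.976 in⁴.
Bore (subtracted): ⌀2.8, A = 6.158 in², x = 1.5 in, Ī = 3.017 in⁴.
By symmetry the centroid is at mid-width, x̄ = 1.5 in.
All pieces are centred on the centroidal y-axis, so I = ΣĪ (holes subtracted) = 0.9589 in⁴.

Iy ≈ 0.96 in⁴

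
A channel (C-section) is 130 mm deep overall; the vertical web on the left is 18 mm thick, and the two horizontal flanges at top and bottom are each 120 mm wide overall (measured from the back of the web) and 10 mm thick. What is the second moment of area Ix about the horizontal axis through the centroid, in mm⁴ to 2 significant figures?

Split into non-overlapping primitives; take the origin at the lower-left of the bounding box.
Web: 18 × 130, A = 2 340 mm², y = 65 mm, Ī = 3 295 500 mm⁴.
Top flange (beyond web): 102 × 10, A = 1 020 mm², y = 125 mm, Ī = 8 500 mm⁴.
Bottom flange (beyond web): 102 × 10, A = 1 020 mm², y = 5 mm, Ī = 8 500 mm⁴.
By symmetry the centroid is at mid-height, ȳ = 65 mm.
Transfer each piece to the horizontal axis through the centroid using Ī + A·d² with d = y − 65:
  web: d = 0 mm → contributes +3 295 500 mm⁴
  top flange (beyond web): d = 60 mm → contributes +3 680 500 mm⁴
  bottom flange (beyond web): d = -60 mm → contributes +3 680 500 mm⁴
Total I = 10 656 500 mm⁴.

Ix ≈ 1.1 × 10⁷ mm⁴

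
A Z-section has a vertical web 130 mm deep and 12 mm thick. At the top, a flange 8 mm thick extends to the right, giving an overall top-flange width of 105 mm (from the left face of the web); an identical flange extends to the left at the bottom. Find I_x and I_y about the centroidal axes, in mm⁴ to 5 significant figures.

I_x ≈ 7.7418 × 10⁶ mm⁴, I_y ≈ 5.1925 × 10⁶ mm⁴

Split into non-overlapping primitives; take the origin at the lower-left of the bounding box.
Web: 12 × 130, A = 1 560 mm², y = 65 mm, Ī = 2 197 000 mm⁴.
Top flange (beyond web): 93 × 8, A = 744 mm², y = 126 mm, Ī = 3 968 mm⁴.
Bottom flange (beyond web): 93 × 8, A = 744 mm², y = 4 mm, Ī = 3 968 mm⁴.
Centroid: ȳ = ΣA·y / ΣA = 65 mm.
Transfer each piece to the centroidal x-axis using Ī + A·d² with d = y − 65:
  web: d = 0 mm → contributes +2 197 000 mm⁴
  top flange (beyond web): d = 61 mm → contributes +2 772 392 mm⁴
  bottom flange (beyond web): d = -61 mm → contributes +2 772 392 mm⁴
Total I = 7 741 784 mm⁴.
For the y-axis: x̄ = 99 mm.
Repeating about the centroidal y-axis gives I_y = 5 192 496 mm⁴.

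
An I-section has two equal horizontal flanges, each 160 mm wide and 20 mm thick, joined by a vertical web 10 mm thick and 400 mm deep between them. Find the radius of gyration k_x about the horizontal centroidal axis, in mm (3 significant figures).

k_x ≈ 180 mm

Split into non-overlapping primitives; take the origin at the lower-left of the bounding box.
Bottom flange: 160 × 20, A = 3 200 mm², y = 10 mm, Ī = 106 667 mm⁴.
Web: 10 × 400, A = 4 000 mm², y = 220 mm, Ī = 53 333 333 mm⁴.
Top flange: 160 × 20, A = 3 200 mm², y = 430 mm, Ī = 106 667 mm⁴.
By symmetry the centroid is at mid-height, ȳ = 220 mm.
Transfer each piece to the horizontal centroidal axis using Ī + A·d² with d = y − 220:
  bottom flange: d = -210 mm → contributes +141 226 667 mm⁴
  web: d = 0 mm → contributes +53 333 333 mm⁴
  top flange: d = 210 mm → contributes +141 226 667 mm⁴
Total I = 335 786 667 mm⁴.
Radius of gyration: k = √(I/A) = √(335 786 667 / 10 400) = 179.69 mm.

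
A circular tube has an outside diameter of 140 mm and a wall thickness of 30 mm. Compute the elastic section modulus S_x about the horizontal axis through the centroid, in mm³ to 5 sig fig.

S_x ≈ 2.4067 × 10⁵ mm³

Decompose the section into non-overlapping parts with the origin at the bottom-left of its bounding rectangle.
Outer circle: ⌀140, A = 15393.8 mm², y = 70 mm, Ī = 18 857 410 mm⁴.
Bore (subtracted): ⌀80, A = 5026.548 mm², y = 70 mm, Ī = 2 010 619 mm⁴.
By symmetry the centroid is at mid-height, ȳ = 70 mm.
All pieces are centred on the horizontal axis through the centroid, so I = ΣĪ (holes subtracted) = 16 846 791 mm⁴.
Extreme fibre distance c = 70 mm; S = I/c = 240668.4 mm³.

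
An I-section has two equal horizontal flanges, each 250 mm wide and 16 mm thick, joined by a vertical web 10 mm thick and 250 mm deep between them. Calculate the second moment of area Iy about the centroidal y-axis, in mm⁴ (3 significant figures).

Iy ≈ 4.17 × 10⁷ mm⁴

Split into non-overlapping primitives; take the origin at the lower-left of the bounding box.
Bottom flange: 250 × 16, A = 4 000 mm², x = 125 mm, Ī = 20 833 333 mm⁴.
Web: 10 × 250, A = 2 500 mm², x = 125 mm, Ī = 20 833 mm⁴.
Top flange: 250 × 16, A = 4 000 mm², x = 125 mm, Ī = 20 833 333 mm⁴.
By symmetry the centroid is at mid-width, x̄ = 125 mm.
All pieces are centred on the centroidal y-axis, so I = ΣĪ = 41 687 500 mm⁴.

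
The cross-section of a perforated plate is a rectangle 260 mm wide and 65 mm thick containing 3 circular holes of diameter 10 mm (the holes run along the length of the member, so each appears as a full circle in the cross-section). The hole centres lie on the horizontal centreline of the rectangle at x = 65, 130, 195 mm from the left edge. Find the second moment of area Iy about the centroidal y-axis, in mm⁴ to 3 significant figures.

Break the section into simple shapes (no overlaps), measuring from the bottom-left corner of the bounding box.
Plate: 260 × 65, A = 16 900 mm², x = 130 mm, Ī = 95 203 333 mm⁴.
Hole 1 (subtracted): ⌀10, A = 78.54 mm², x = 65 mm, Ī = 490.87 mm⁴.
Hole 2 (subtracted): ⌀10, A = 78.54 mm², x = 130 mm, Ī = 490.87 mm⁴.
Hole 3 (subtracted): ⌀10, A = 78.54 mm², x = 195 mm, Ī = 490.87 mm⁴.
By symmetry the centroid is at mid-width, x̄ = 130 mm.
Transfer each piece to the centroidal y-axis using Ī + A·d² with d = x − 130:
  plate: d = 0 mm → contributes +95 203 333 mm⁴
  hole 1: d = -65 mm → contributes −332 322 mm⁴
  hole 2: d = 0 mm → contributes −490.87 mm⁴
  hole 3: d = 65 mm → contributes −332 322 mm⁴
Total I = 94 538 199 mm⁴.

Iy ≈ 9.45 × 10⁷ mm⁴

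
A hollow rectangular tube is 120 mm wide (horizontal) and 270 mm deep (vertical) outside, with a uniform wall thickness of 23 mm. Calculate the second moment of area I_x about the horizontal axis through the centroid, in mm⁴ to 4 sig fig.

I_x ≈ 1.275 × 10⁸ mm⁴

Break the section into simple shapes (no overlaps), measuring from the bottom-left corner of the bounding box.
Outer rectangle: 120 × 270, A = 32 400 mm², y = 135 mm, Ī = 196 830 000 mm⁴.
Inner void (subtracted): 74 × 224, A = 16 576 mm², y = 135 mm, Ī = 69 309 781 mm⁴.
By symmetry the centroid is at mid-height, ȳ = 135 mm.
All pieces are centred on the horizontal axis through the centroid, so I = ΣĪ (holes subtracted) = 127 520 219 mm⁴.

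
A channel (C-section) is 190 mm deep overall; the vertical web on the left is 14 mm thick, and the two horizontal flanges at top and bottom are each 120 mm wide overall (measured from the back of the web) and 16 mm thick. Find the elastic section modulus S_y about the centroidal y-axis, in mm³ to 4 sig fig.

Decompose the section into non-overlapping parts with the origin at the bottom-left of its bounding rectangle.
Web: 14 × 190, A = 2 660 mm², x = 7 mm, Ī = 43446.7 mm⁴.
Top flange (beyond web): 106 × 16, A = 1 696 mm², x = 67 mm, Ī = 1 588 021 mm⁴.
Bottom flange (beyond web): 106 × 16, A = 1 696 mm², x = 67 mm, Ī = 1 588 021 mm⁴.
Centroid: x̄ = ΣA·x / ΣA = 40.6286 mm.
Transfer each piece to the centroidal y-axis using Ī + A·d² with d = x − 40.6286:
  web: d = -33.6286 mm → contributes +3 051 586 mm⁴
  top flange (beyond web): d = 26.3714 mm → contributes +2 767 510 mm⁴
  bottom flange (beyond web): d = 26.3714 mm → contributes +2 767 510 mm⁴
Total I = 8 586 606 mm⁴.
Extreme fibre distance c = 79.3714 mm; S = I/c = 108 183 mm³.

S_y ≈ 1.082 × 10⁵ mm³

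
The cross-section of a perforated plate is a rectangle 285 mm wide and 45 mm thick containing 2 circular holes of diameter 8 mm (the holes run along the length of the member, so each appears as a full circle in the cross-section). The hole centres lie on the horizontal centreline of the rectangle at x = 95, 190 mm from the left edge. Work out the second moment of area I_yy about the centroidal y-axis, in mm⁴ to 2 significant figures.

I_yy ≈ 8.7 × 10⁷ mm⁴

Break the section into simple shapes (no overlaps), measuring from the bottom-left corner of the bounding box.
Plate: 285 × 45, A = 12 825 mm², x = 142.5 mm, Ī = 86 809 219 mm⁴.
Hole 1 (subtracted): ⌀8, A = 50.27 mm², x = 95 mm, Ī = 201.1 mm⁴.
Hole 2 (subtracted): ⌀8, A = 50.27 mm², x = 190 mm, Ī = 201.1 mm⁴.
By symmetry the centroid is at mid-width, x̄ = 142.5 mm.
Transfer each piece to the centroidal y-axis using Ī + A·d² with d = x − 142.5:
  plate: d = 0 mm → contributes +86 809 219 mm⁴
  hole 1: d = -47.5 mm → contributes −113 613 mm⁴
  hole 2: d = 47.5 mm → contributes −113 613 mm⁴
Total I = 86 581 994 mm⁴.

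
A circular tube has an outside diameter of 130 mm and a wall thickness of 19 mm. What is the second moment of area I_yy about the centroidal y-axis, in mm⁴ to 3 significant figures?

Break the section into simple shapes (no overlaps), measuring from the bottom-left corner of the bounding box.
Outer circle: ⌀130, A = 13 273 mm², x = 65 mm, Ī = 14 019 848 mm⁴.
Bore (subtracted): ⌀92, A = 6647.6 mm², x = 65 mm, Ī = 3 516 586 mm⁴.
By symmetry the centroid is at mid-width, x̄ = 65 mm.
All pieces are centred on the centroidal y-axis, so I = ΣĪ (holes subtracted) = 10 503 262 mm⁴.

I_yy ≈ 1.05 × 10⁷ mm⁴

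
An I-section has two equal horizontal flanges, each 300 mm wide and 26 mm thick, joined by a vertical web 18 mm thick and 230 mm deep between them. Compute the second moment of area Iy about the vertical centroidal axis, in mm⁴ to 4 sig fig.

Iy ≈ 1.171 × 10⁸ mm⁴

Treat the section as a set of non-overlapping primitives; coordinates are from the bounding-box lower-left.
Bottom flange: 300 × 26, A = 7 800 mm², x = 150 mm, Ī = 58 500 000 mm⁴.
Web: 18 × 230, A = 4 140 mm², x = 150 mm, Ī = 111 780 mm⁴.
Top flange: 300 × 26, A = 7 800 mm², x = 150 mm, Ī = 58 500 000 mm⁴.
By symmetry the centroid is at mid-width, x̄ = 150 mm.
All pieces are centred on the vertical centroidal axis, so I = ΣĪ = 117 111 780 mm⁴.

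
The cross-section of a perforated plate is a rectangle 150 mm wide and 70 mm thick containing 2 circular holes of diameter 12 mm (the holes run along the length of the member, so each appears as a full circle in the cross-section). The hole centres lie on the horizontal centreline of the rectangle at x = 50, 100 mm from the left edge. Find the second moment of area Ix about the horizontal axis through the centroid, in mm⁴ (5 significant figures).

Decompose the section into non-overlapping parts with the origin at the bottom-left of its bounding rectangle.
Plate: 150 × 70, A = 10 500 mm², y = 35 mm, Ī = 4 287 500 mm⁴.
Hole 1 (subtracted): ⌀12, A = 113.0973 mm², y = 35 mm, Ī = 1017.876 mm⁴.
Hole 2 (subtracted): ⌀12, A = 113.0973 mm², y = 35 mm, Ī = 1017.876 mm⁴.
By symmetry the centroid is at mid-height, ȳ = 35 mm.
All pieces are centred on the horizontal axis through the centroid, so I = ΣĪ (holes subtracted) = 4 285 464 mm⁴.

Ix ≈ 4.2855 × 10⁶ mm⁴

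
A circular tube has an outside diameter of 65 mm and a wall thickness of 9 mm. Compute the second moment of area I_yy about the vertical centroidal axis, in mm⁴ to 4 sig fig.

Split into non-overlapping primitives; take the origin at the lower-left of the bounding box.
Outer circle: ⌀65, A = 3318.31 mm², x = 32.5 mm, Ī = 876 241 mm⁴.
Bore (subtracted): ⌀47, A = 1734.94 mm², x = 32.5 mm, Ī = 239 531 mm⁴.
By symmetry the centroid is at mid-width, x̄ = 32.5 mm.
All pieces are centred on the vertical centroidal axis, so I = ΣĪ (holes subtracted) = 636 710 mm⁴.

I_yy ≈ 6.367 × 10⁵ mm⁴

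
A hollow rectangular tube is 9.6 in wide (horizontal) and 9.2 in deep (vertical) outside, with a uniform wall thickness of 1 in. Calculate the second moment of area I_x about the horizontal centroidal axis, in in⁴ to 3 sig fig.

Split into non-overlapping primitives; take the origin at the lower-left of the bounding box.
Outer rectangle: 9.6 × 9.2, A = 88.32 in², y = 4.6 in, Ī = 622.95 in⁴.
Inner void (subtracted): 7.6 × 7.2, A = 54.72 in², y = 4.6 in, Ī = 236.39 in⁴.
By symmetry the centroid is at mid-height, ȳ = 4.6 in.
All pieces are centred on the horizontal centroidal axis, so I = ΣĪ (holes subtracted) = 386.56 in⁴.

I_x ≈ 387 in⁴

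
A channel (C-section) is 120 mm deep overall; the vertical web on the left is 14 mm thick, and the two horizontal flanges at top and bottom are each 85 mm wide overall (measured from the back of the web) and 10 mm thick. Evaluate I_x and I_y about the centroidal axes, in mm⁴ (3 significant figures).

I_x ≈ 6.32 × 10⁶ mm⁴, I_y ≈ 2.01 × 10⁶ mm⁴

Break the section into simple shapes (no overlaps), measuring from the bottom-left corner of the bounding box.
Web: 14 × 120, A = 1 680 mm², y = 60 mm, Ī = 2 016 000 mm⁴.
Top flange (beyond web): 71 × 10, A = 710 mm², y = 115 mm, Ī = 5916.7 mm⁴.
Bottom flange (beyond web): 71 × 10, A = 710 mm², y = 5 mm, Ī = 5916.7 mm⁴.
By symmetry the centroid is at mid-height, ȳ = 60 mm.
Transfer each piece to the centroidal x-axis using Ī + A·d² with d = y − 60:
  web: d = 0 mm → contributes +2 016 000 mm⁴
  top flange (beyond web): d = 55 mm → contributes +2 153 667 mm⁴
  bottom flange (beyond web): d = -55 mm → contributes +2 153 667 mm⁴
Total I = 6 323 333 mm⁴.
For the y-axis: x̄ = 26.468 mm.
Repeating about the centroidal y-axis gives I_y = 2 013 955 mm⁴.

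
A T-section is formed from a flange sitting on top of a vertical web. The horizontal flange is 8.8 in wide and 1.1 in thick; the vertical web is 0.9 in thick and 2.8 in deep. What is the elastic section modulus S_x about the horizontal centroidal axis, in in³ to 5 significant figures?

S_x ≈ 3.4695 in³

Break the section into simple shapes (no overlaps), measuring from the bottom-left corner of the bounding box.
Flange: 8.8 × 1.1, A = 9.68 in², y = 3.35 in, Ī = 0.9760667 in⁴.
Web: 0.9 × 2.8, A = 2.52 in², y = 1.4 in, Ī = 1.6464 in⁴.
Centroid: ȳ = ΣA·y / ΣA = 2.947213 in.
Transfer each piece to the horizontal centroidal axis using Ī + A·d² with d = y − 2.947213:
  flange: d = 0.4027869 in → contributes +2.546523 in⁴
  web: d = -1.547213 in → contributes +7.678948 in⁴
Total I = 10.22547 in⁴.
Extreme fibre distance c = 2.947213 in; S = I/c = 3.469539 in³.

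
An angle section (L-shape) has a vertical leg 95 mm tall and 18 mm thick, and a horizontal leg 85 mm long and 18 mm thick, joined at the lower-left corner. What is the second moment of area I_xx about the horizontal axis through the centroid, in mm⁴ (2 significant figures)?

I_xx ≈ 2.4 × 10⁶ mm⁴

Treat the section as a set of non-overlapping primitives; coordinates are from the bounding-box lower-left.
Vertical leg: 18 × 95, A = 1 710 mm², y = 47.5 mm, Ī = 1 286 063 mm⁴.
Horizontal leg (remainder): 67 × 18, A = 1 206 mm², y = 9 mm, Ī = 32 562 mm⁴.
Centroid: ȳ = ΣA·y / ΣA = 31.58 mm.
Transfer each piece to the horizontal axis through the centroid using Ī + A·d² with d = y − 31.58:
  vertical leg: d = 15.92 mm → contributes +1 719 610 mm⁴
  horizontal leg (remainder): d = -22.58 mm → contributes +647 294 mm⁴
Total I = 2 366 905 mm⁴.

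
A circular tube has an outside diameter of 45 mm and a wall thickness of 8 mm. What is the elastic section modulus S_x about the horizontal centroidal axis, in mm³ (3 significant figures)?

S_x ≈ 7400 mm³

Treat the section as a set of non-overlapping primitives; coordinates are from the bounding-box lower-left.
Outer circle: ⌀45, A = 1590.4 mm², y = 22.5 mm, Ī = 201 289 mm⁴.
Bore (subtracted): ⌀29, A = 660.52 mm², y = 22.5 mm, Ī = 34 719 mm⁴.
By symmetry the centroid is at mid-height, ȳ = 22.5 mm.
All pieces are centred on the horizontal centroidal axis, so I = ΣĪ (holes subtracted) = 166 570 mm⁴.
Extreme fibre distance c = 22.5 mm; S = I/c = 7403.1 mm³.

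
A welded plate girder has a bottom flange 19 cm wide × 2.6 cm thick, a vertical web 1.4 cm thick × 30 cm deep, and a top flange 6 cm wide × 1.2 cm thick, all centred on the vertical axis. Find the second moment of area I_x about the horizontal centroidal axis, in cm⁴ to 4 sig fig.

Treat the section as a set of non-overlapping primitives; coordinates are from the bounding-box lower-left.
Bottom plate: 19 × 2.6, A = 49.4 cm², y = 1.3 cm, Ī = 27.8287 cm⁴.
Web plate: 1.4 × 30, A = 42 cm², y = 17.6 cm, Ī = 3 150 cm⁴.
Top plate: 6 × 1.2, A = 7.2 cm², y = 33.2 cm, Ī = 0.864 cm⁴.
Centroid: ȳ = ΣA·y / ΣA = 10.5726 cm.
Transfer each piece to the horizontal centroidal axis using Ī + A·d² with d = y − 10.5726:
  bottom plate: d = -9.27262 cm → contributes +4275.31 cm⁴
  web plate: d = 7.02738 cm → contributes +5224.13 cm⁴
  top plate: d = 22.6274 cm → contributes +3687.25 cm⁴
Total I = 13186.7 cm⁴.

I_x ≈ 1.319 × 10⁴ cm⁴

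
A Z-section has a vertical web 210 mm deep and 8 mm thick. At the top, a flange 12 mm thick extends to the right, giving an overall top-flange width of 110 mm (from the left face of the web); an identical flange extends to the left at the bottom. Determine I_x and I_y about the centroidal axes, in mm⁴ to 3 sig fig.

Break the section into simple shapes (no overlaps), measuring from the bottom-left corner of the bounding box.
Web: 8 × 210, A = 1 680 mm², y = 105 mm, Ī = 6 174 000 mm⁴.
Top flange (beyond web): 102 × 12, A = 1 224 mm², y = 204 mm, Ī = 14 688 mm⁴.
Bottom flange (beyond web): 102 × 12, A = 1 224 mm², y = 6 mm, Ī = 14 688 mm⁴.
Centroid: ȳ = ΣA·y / ΣA = 105 mm.
Transfer each piece to the centroidal x-axis using Ī + A·d² with d = y − 105:
  web: d = 0 mm → contributes +6 174 000 mm⁴
  top flange (beyond web): d = 99 mm → contributes +12 011 112 mm⁴
  bottom flange (beyond web): d = -99 mm → contributes +12 011 112 mm⁴
Total I = 30 196 224 mm⁴.
For the y-axis: x̄ = 106 mm.
Repeating about the centroidal y-axis gives I_y = 9 536 576 mm⁴.

I_x ≈ 3.02 × 10⁷ mm⁴, I_y ≈ 9.54 × 10⁶ mm⁴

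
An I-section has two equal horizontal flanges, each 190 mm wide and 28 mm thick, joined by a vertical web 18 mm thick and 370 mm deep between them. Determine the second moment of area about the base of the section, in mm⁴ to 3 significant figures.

Decompose the section into non-overlapping parts with the origin at the bottom-left of its bounding rectangle.
Bottom flange: 190 × 28, A = 5 320 mm², y = 14 mm, Ī = 347 573 mm⁴.
Web: 18 × 370, A = 6 660 mm², y = 213 mm, Ī = 75 979 500 mm⁴.
Top flange: 190 × 28, A = 5 320 mm², y = 412 mm, Ī = 347 573 mm⁴.
Transfer each piece to the base of the section using Ī + A·d² with d = y − 0:
  bottom flange: d = 14 mm → contributes +1 390 293 mm⁴
  web: d = 213 mm → contributes +378 137 040 mm⁴
  top flange: d = 412 mm → contributes +903 385 653 mm⁴
Total I = 1 282 912 987 mm⁴.

I_base ≈ 1.28 × 10⁹ mm⁴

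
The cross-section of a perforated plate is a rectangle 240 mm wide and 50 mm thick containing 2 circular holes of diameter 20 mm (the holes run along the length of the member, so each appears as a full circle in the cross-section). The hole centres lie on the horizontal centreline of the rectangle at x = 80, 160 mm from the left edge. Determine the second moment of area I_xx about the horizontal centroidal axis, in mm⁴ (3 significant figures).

Decompose the section into non-overlapping parts with the origin at the bottom-left of its bounding rectangle.
Plate: 240 × 50, A = 12 000 mm², y = 25 mm, Ī = 2 500 000 mm⁴.
Hole 1 (subtracted): ⌀20, A = 314.16 mm², y = 25 mm, Ī = 7 854 mm⁴.
Hole 2 (subtracted): ⌀20, A = 314.16 mm², y = 25 mm, Ī = 7 854 mm⁴.
By symmetry the centroid is at mid-height, ȳ = 25 mm.
All pieces are centred on the horizontal centroidal axis, so I = ΣĪ (holes subtracted) = 2 484 292 mm⁴.

I_xx ≈ 2.48 × 10⁶ mm⁴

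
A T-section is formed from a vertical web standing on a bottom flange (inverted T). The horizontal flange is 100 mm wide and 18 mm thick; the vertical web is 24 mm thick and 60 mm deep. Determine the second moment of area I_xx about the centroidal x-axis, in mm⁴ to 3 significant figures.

Break the section into simple shapes (no overlaps), measuring from the bottom-left corner of the bounding box.
Flange: 100 × 18, A = 1 800 mm², y = 9 mm, Ī = 48 600 mm⁴.
Web: 24 × 60, A = 1 440 mm², y = 48 mm, Ī = 432 000 mm⁴.
Centroid: ȳ = ΣA·y / ΣA = 26.333 mm.
Transfer each piece to the centroidal x-axis using Ī + A·d² with d = y − 26.333:
  flange: d = -17.333 mm → contributes +589 400 mm⁴
  web: d = 21.667 mm → contributes +1 108 000 mm⁴
Total I = 1 697 400 mm⁴.

I_xx ≈ 1.70 × 10⁶ mm⁴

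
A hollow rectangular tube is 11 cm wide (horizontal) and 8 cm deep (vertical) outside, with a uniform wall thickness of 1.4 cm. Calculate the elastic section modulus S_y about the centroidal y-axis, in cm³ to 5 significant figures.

Decompose the section into non-overlapping parts with the origin at the bottom-left of its bounding rectangle.
Outer rectangle: 11 × 8, A = 88 cm², x = 5.5 cm, Ī = 887.3333 cm⁴.
Inner void (subtracted): 8.2 × 5.2, A = 42.64 cm², x = 5.5 cm, Ī = 238.9261 cm⁴.
By symmetry the centroid is at mid-width, x̄ = 5.5 cm.
All pieces are centred on the centroidal y-axis, so I = ΣĪ (holes subtracted) = 648.4072 cm⁴.
Extreme fibre distance c = 5.5 cm; S = I/c = 117.8922 cm³.

S_y ≈ 117.89 cm³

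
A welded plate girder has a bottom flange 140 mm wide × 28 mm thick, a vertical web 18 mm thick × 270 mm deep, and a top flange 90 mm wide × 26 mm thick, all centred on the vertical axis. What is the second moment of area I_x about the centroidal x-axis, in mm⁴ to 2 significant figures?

Treat the section as a set of non-overlapping primitives; coordinates are from the bounding-box lower-left.
Bottom plate: 140 × 28, A = 3 920 mm², y = 14 mm, Ī = 256 107 mm⁴.
Web plate: 18 × 270, A = 4 860 mm², y = 163 mm, Ī = 29 524 500 mm⁴.
Top plate: 90 × 26, A = 2 340 mm², y = 311 mm, Ī = 131 820 mm⁴.
Centroid: ȳ = ΣA·y / ΣA = 141.6 mm.
Transfer each piece to the centroidal x-axis using Ī + A·d² with d = y − 141.6:
  bottom plate: d = -127.6 mm → contributes +64 099 319 mm⁴
  web plate: d = 21.38 mm → contributes +31 746 297 mm⁴
  top plate: d = 169.4 mm → contributes +67 266 474 mm⁴
Total I = 163 112 090 mm⁴.

I_x ≈ 1.6 × 10⁸ mm⁴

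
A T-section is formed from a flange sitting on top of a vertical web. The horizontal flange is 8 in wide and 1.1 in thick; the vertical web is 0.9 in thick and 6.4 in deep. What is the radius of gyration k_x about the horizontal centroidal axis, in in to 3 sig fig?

k_x ≈ 2.18 in

Decompose the section into non-overlapping parts with the origin at the bottom-left of its bounding rectangle.
Flange: 8 × 1.1, A = 8.8 in², y = 6.95 in, Ī = 0.88733 in⁴.
Web: 0.9 × 6.4, A = 5.76 in², y = 3.2 in, Ī = 19.661 in⁴.
Centroid: ȳ = ΣA·y / ΣA = 5.4665 in.
Transfer each piece to the horizontal centroidal axis using Ī + A·d² with d = y − 5.4665:
  flange: d = 1.4835 in → contributes +20.255 in⁴
  web: d = -2.2665 in → contributes +49.25 in⁴
Total I = 69.504 in⁴.
Radius of gyration: k = √(I/A) = √(69.504 / 14.56) = 2.1849 in.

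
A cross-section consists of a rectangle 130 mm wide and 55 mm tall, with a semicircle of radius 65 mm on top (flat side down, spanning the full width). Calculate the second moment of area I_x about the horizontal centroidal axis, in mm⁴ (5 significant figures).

I_x ≈ 1.4206 × 10⁷ mm⁴

Decompose the section into non-overlapping parts with the origin at the bottom-left of its bounding rectangle.
Rectangular body: 130 × 55, A = 7 150 mm², y = 27.5 mm, Ī = 1 802 396 mm⁴.
Semicircular cap: semicircle r = 65, A = 6636.614 mm², y = 82.58686 mm, Ī = 1 959 230 mm⁴.
Centroid: ȳ = ΣA·y / ΣA = 54.01777 mm.
Transfer each piece to the horizontal centroidal axis using Ī + A·d² with d = y − 54.01777:
  rectangular body: d = -26.51777 mm → contributes +6 830 218 mm⁴
  semicircular cap: d = 28.56909 mm → contributes +7 375 988 mm⁴
Total I = 14 206 206 mm⁴.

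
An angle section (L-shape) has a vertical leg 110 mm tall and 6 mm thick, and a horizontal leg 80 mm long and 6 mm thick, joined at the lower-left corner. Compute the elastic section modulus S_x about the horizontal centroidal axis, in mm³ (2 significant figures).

Decompose the section into non-overlapping parts with the origin at the bottom-left of its bounding rectangle.
Vertical leg: 6 × 110, A = 660 mm², y = 55 mm, Ī = 665 500 mm⁴.
Horizontal leg (remainder): 74 × 6, A = 444 mm², y = 3 mm, Ī = 1 332 mm⁴.
Centroid: ȳ = ΣA·y / ΣA = 34.09 mm.
Transfer each piece to the horizontal centroidal axis using Ī + A·d² with d = y − 34.09:
  vertical leg: d = 20.91 mm → contributes +954 155 mm⁴
  horizontal leg (remainder): d = -31.09 mm → contributes +430 413 mm⁴
Total I = 1 384 568 mm⁴.
Extreme fibre distance c = 75.91 mm; S = I/c = 18 239 mm³.

S_x ≈ 1.8 × 10⁴ mm³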